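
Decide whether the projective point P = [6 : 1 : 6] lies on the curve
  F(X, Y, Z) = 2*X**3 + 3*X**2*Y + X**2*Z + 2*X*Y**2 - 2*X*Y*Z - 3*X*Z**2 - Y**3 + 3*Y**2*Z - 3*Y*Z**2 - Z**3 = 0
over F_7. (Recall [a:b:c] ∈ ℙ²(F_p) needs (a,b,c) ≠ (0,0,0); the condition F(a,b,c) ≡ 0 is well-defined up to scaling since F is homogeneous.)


F(6,1,6) ≡ 0 (mod 7); P is on the curve.

Evaluate F(6, 1, 6) term-by-term (mod 7).
  2*X**3 ↦ 2·216·1·1 = 432
  3*X**2*Y ↦ 3·36·1·1 = 108
  X**2*Z ↦ 1·36·1·6 = 216
  2*X*Y**2 ↦ 2·6·1·1 = 12
  -2*X*Y*Z ↦ -2·6·1·6 = -72
  -3*X*Z**2 ↦ -3·6·1·36 = -648
  -Y**3 ↦ -1·1·1·1 = -1
  3*Y**2*Z ↦ 3·1·1·6 = 18
  -3*Y*Z**2 ↦ -3·1·1·36 = -108
  -Z**3 ↦ -1·1·1·216 = -216
Sum: F(6, 1, 6) = (432) + (108) + (216) + (12) + (-72) + (-648) + (-1) + (18) + (-108) + (-216) = -259.
Reducing mod 7: -259 ≡ 0 (mod 7).
Since F(a, b, c) ≡ 0 (mod 7), P lies on the curve.


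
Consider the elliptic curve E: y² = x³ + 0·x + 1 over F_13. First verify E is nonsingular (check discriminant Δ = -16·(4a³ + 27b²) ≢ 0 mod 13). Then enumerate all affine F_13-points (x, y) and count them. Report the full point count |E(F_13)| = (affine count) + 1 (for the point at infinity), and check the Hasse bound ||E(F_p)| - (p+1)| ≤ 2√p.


Affine points = {(0, 1), (0, 12), (2, 3), (2, 10), (4, 0), (5, 3), (5, 10), (6, 3), (6, 10), (10, 0), (12, 0)}; affine count = 11; |E(F_13)| = 12.

Discriminant check: Δ ∝ 4a³ + 27b² = 4·0³ + 27·1² = 4·0 + 27·1 ≡ 1 (mod 13). Nonzero ⇒ E is nonsingular.
For each x ∈ F_13, compute rhs = x³ + 0·x + 1 mod 13, then count y ∈ F_13 with y² ≡ rhs.
  x = 0: rhs = 1, matching y values: 1, 12 (2 points).
  x = 1: rhs = 2, matching y values: none (0 points).
  x = 2: rhs = 9, matching y values: 3, 10 (2 points).
  x = 3: rhs = 2, matching y values: none (0 points).
  x = 4: rhs = 0, matching y values: 0 (1 points).
  x = 5: rhs = 9, matching y values: 3, 10 (2 points).
  x = 6: rhs = 9, matching y values: 3, 10 (2 points).
  x = 7: rhs = 6, matching y values: none (0 points).
  x = 8: rhs = 6, matching y values: none (0 points).
  x = 9: rhs = 2, matching y values: none (0 points).
  x = 10: rhs = 0, matching y values: 0 (1 points).
  x = 11: rhs = 6, matching y values: none (0 points).
  x = 12: rhs = 0, matching y values: 0 (1 points).
Total affine count: 11.
Full point count |E(F_13)| = 11 + 1 = 12.
Hasse bound: |12 − (13+1)| = |-2| = 2 ≤ 2√13 ≈ 7.2111 ✓.


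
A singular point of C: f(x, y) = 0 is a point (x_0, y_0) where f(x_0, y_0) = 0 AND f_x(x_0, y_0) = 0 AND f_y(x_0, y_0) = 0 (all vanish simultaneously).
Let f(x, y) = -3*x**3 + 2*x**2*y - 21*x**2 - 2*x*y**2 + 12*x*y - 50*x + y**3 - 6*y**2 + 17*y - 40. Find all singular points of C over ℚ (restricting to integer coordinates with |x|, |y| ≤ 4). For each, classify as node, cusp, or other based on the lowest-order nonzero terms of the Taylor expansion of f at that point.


Singular points: {(-2, 1)}; classification: node.

Compute partial derivatives:
  f_x = -9*x**2 + 4*x*y - 42*x - 2*y**2 + 12*y - 50.
  f_y = 2*x**2 - 4*x*y + 12*x + 3*y**2 - 12*y + 17.
Scan x_0 ∈ {−4, ..., 4}. For each x_0, f_y(x_0, y) is a polynomial in y; find its integer roots y ∈ {−4, ..., 4}, then test f_x and f at those candidates.
  x = -4: f_y(-4, y) = 3*y**2 + 4*y + 1; vanishes at y ∈ {-1}. (-4, -1): f_x = -24 ≠ 0.
  x = -3: f_y(-3, y) = 3*y**2 - 1; no integer root y with |y| ≤ 4.
  x = -2: f_y(-2, y) = 3*y**2 - 4*y + 1; vanishes at y ∈ {1}. (-2, 1): f_x = 0, f = 0 — SINGULAR.
  x = -1: f_y(-1, y) = 3*y**2 - 8*y + 7; no integer root y with |y| ≤ 4.
  x = 0: f_y(0, y) = 3*y**2 - 12*y + 17; no integer root y with |y| ≤ 4.
  x = 1: f_y(1, y) = 3*y**2 - 16*y + 31; no integer root y with |y| ≤ 4.
  x = 2: f_y(2, y) = 3*y**2 - 20*y + 49; no integer root y with |y| ≤ 4.
  x = 3: f_y(3, y) = 3*y**2 - 24*y + 71; no integer root y with |y| ≤ 4.
  x = 4: f_y(4, y) = 3*y**2 - 28*y + 97; no integer root y with |y| ≤ 4.
Only singular point on the grid: (-2, 1).
Classify: substitute x = -2 + u, y = 1 + v and expand: f = -3*u**3 + 2*u**2*v - u**2 - 2*u*v**2 + v**3 + v**2.
No constant or linear terms (consistent with a singular point). Quadratic part: -u**2 + v**2. Cubic part: -3*u**3 + 2*u**2*v - 2*u*v**2 + v**3.
The quadratic part v**2 - u**2 = (v − u)(v + u) splits into two distinct linear factors, so there are two distinct tangent lines y − 1 = ±(x − -2) — this is a node (ordinary double point).
Classification: node.


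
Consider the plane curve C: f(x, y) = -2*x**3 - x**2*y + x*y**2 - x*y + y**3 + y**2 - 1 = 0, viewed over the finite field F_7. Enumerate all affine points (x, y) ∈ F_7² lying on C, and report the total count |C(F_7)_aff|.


Affine F_7-points: {(0, 3), (1, 6), (3, 3), (4, 5), (4, 6), (5, 5), (6, 3), (6, 5), (6, 6)}; count = 9.

For each of the 49 pairs (x, y) ∈ F_7², evaluate f(x, y) mod 7. Record the zeros.
  x = 0: [0↦6, 1↦1, 2↦4, 3↦0, 4↦2, 5↦2, 6↦6]  zeros at y ∈ {3}
  x = 1: [0↦4, 1↦5, 2↦2, 3↦1, 4↦1, 5↦1, 6↦0]  zeros at y ∈ {6}
  x = 2: [0↦4, 1↦2, 2↦5, 3↦5, 4↦1, 5↦6, 6↦5]  zeros at y ∈ ∅
  x = 3: [0↦1, 1↦1, 2↦1, 3↦0, 4↦4, 5↦5, 6↦2]  zeros at y ∈ {3}
  x = 4: [0↦4, 1↦4, 2↦6, 3↦2, 4↦5, 5↦0, 6↦0]  zeros at y ∈ {5, 6}
  x = 5: [0↦1, 1↦6, 2↦1, 3↦6, 4↦6, 5↦0, 6↦1]  zeros at y ∈ {5}
  x = 6: [0↦1, 1↦2, 2↦2, 3↦0, 4↦2, 5↦0, 6↦0]  zeros at y ∈ {3, 5, 6}
Collecting zeros: affine points = {(0, 3), (1, 6), (3, 3), (4, 5), (4, 6), (5, 5), (6, 3), (6, 5), (6, 6)}.
Total count |C(F_7)_aff| = 9.


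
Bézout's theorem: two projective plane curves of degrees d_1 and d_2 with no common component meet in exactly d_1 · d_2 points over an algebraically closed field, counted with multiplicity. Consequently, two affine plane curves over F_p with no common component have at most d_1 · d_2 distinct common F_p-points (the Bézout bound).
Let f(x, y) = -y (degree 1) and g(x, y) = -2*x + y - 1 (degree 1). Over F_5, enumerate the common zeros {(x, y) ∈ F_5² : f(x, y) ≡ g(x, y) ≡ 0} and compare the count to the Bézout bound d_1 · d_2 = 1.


Common zeros: {(2, 0)}; count = 1; Bézout bound = 1.

deg(f) = 1, deg(g) = 1, so Bézout bound = 1.
Scan x ∈ F_5. For each x, list the y ∈ F_5 with f(x, y) ≡ 0 and those with g(x, y) ≡ 0 (mod 5); the common zeros in that column are the intersection.
  x = 0: f ≡ 0 at y ∈ {0}; g ≡ 0 at y ∈ {1}; common: ∅.
  x = 1: f ≡ 0 at y ∈ {0}; g ≡ 0 at y ∈ {3}; common: ∅.
  x = 2: f ≡ 0 at y ∈ {0}; g ≡ 0 at y ∈ {0}; common: {0}.
  x = 3: f ≡ 0 at y ∈ {0}; g ≡ 0 at y ∈ {2}; common: ∅.
  x = 4: f ≡ 0 at y ∈ {0}; g ≡ 0 at y ∈ {4}; common: ∅.
Collecting: common zeros = {(2, 0)}, so the count is 1.
Comparison with the Bézout bound: 1 ≤ 1 = deg(f)·deg(g), as expected for curves with no common component (the bound is attained).


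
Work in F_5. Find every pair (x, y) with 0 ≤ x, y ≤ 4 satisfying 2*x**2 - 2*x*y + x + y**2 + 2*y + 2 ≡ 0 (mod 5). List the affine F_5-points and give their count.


Affine F_5-points: {(0, 1), (0, 2), (1, 0), (2, 3), (2, 4), (3, 1), (3, 3), (4, 2), (4, 4)}; count = 9.

For each of the 25 pairs (x, y) ∈ F_5², evaluate f(x, y) mod 5. Record the zeros.
  x = 0: [0↦2, 1↦0, 2↦0, 3↦2, 4↦1]  zeros at y ∈ {1, 2}
  x = 1: [0↦0, 1↦1, 2↦4, 3↦4, 4↦1]  zeros at y ∈ {0}
  x = 2: [0↦2, 1↦1, 2↦2, 3↦0, 4↦0]  zeros at y ∈ {3, 4}
  x = 3: [0↦3, 1↦0, 2↦4, 3↦0, 4↦3]  zeros at y ∈ {1, 3}
  x = 4: [0↦3, 1↦3, 2↦0, 3↦4, 4↦0]  zeros at y ∈ {2, 4}
Collecting zeros: affine points = {(0, 1), (0, 2), (1, 0), (2, 3), (2, 4), (3, 1), (3, 3), (4, 2), (4, 4)}.
Total count |C(F_5)_aff| = 9.


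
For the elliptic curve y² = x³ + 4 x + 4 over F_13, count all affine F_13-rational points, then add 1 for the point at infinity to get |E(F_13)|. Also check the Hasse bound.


Affine points = {(0, 2), (0, 11), (1, 3), (1, 10), (3, 2), (3, 11), (6, 6), (6, 7), (10, 2), (10, 11), (11, 1), (11, 12), (12, 5), (12, 8)}; affine count = 14; |E(F_13)| = 15.

Discriminant check: Δ ∝ 4a³ + 27b² = 4·4³ + 27·4² = 4·64 + 27·16 ≡ 12 (mod 13). Nonzero ⇒ E is nonsingular.
For each x ∈ F_13, compute rhs = x³ + 4·x + 4 mod 13, then count y ∈ F_13 with y² ≡ rhs.
  x = 0: rhs = 4, matching y values: 2, 11 (2 points).
  x = 1: rhs = 9, matching y values: 3, 10 (2 points).
  x = 2: rhs = 7, matching y values: none (0 points).
  x = 3: rhs = 4, matching y values: 2, 11 (2 points).
  x = 4: rhs = 6, matching y values: none (0 points).
  x = 5: rhs = 6, matching y values: none (0 points).
  x = 6: rhs = 10, matching y values: 6, 7 (2 points).
  x = 7: rhs = 11, matching y values: none (0 points).
  x = 8: rhs = 2, matching y values: none (0 points).
  x = 9: rhs = 2, matching y values: none (0 points).
  x = 10: rhs = 4, matching y values: 2, 11 (2 points).
  x = 11: rhs = 1, matching y values: 1, 12 (2 points).
  x = 12: rhs = 12, matching y values: 5, 8 (2 points).
Total affine count: 14.
Full point count |E(F_13)| = 14 + 1 = 15.
Hasse bound: |15 − (13+1)| = |1| = 1 ≤ 2√13 ≈ 7.2111 ✓.


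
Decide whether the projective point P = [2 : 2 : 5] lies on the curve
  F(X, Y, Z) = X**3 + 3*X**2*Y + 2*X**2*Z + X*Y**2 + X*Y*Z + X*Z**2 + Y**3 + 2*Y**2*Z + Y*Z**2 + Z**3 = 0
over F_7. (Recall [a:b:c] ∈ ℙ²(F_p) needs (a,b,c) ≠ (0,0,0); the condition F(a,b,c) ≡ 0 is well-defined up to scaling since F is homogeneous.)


F(2,2,5) ≡ 2 (mod 7); P is NOT on the curve.

Evaluate F(2, 2, 5) term-by-term (mod 7).
  X**3 ↦ 1·8·1·1 = 8
  3*X**2*Y ↦ 3·4·2·1 = 24
  2*X**2*Z ↦ 2·4·1·5 = 40
  X*Y**2 ↦ 1·2·4·1 = 8
  X*Y*Z ↦ 1·2·2·5 = 20
  X*Z**2 ↦ 1·2·1·25 = 50
  Y**3 ↦ 1·1·8·1 = 8
  2*Y**2*Z ↦ 2·1·4·5 = 40
  Y*Z**2 ↦ 1·1·2·25 = 50
  Z**3 ↦ 1·1·1·125 = 125
Sum: F(2, 2, 5) = (8) + (24) + (40) + (8) + (20) + (50) + (8) + (40) + (50) + (125) = 373.
Reducing mod 7: 373 ≡ 2 (mod 7).
Since F(a, b, c) ≡ 2 ≠ 0 (mod 7), P does NOT lie on the curve.


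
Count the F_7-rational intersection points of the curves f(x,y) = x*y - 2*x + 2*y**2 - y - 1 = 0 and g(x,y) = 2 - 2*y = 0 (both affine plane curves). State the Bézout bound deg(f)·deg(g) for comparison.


Common zeros: {(0, 1)}; count = 1; Bézout bound = 2.

deg(f) = 2, deg(g) = 1, so Bézout bound = 2.
Scan x ∈ F_7. For each x, list the y ∈ F_7 with f(x, y) ≡ 0 and those with g(x, y) ≡ 0 (mod 7); the common zeros in that column are the intersection.
  x = 0: f ≡ 0 at y ∈ {1, 3}; g ≡ 0 at y ∈ {1}; common: {1}.
  x = 1: f ≡ 0 at y ∈ ∅; g ≡ 0 at y ∈ {1}; common: ∅.
  x = 2: f ≡ 0 at y ∈ ∅; g ≡ 0 at y ∈ {1}; common: ∅.
  x = 3: f ≡ 0 at y ∈ {0, 6}; g ≡ 0 at y ∈ {1}; common: ∅.
  x = 4: f ≡ 0 at y ∈ {4, 5}; g ≡ 0 at y ∈ {1}; common: ∅.
  x = 5: f ≡ 0 at y ∈ ∅; g ≡ 0 at y ∈ {1}; common: ∅.
  x = 6: f ≡ 0 at y ∈ ∅; g ≡ 0 at y ∈ {1}; common: ∅.
Collecting: common zeros = {(0, 1)}, so the count is 1.
Comparison with the Bézout bound: 1 ≤ 2 = deg(f)·deg(g), as expected for curves with no common component (the affine F_7-count falls short of the bound because intersections may lie at infinity, over extension fields, or carry multiplicity).


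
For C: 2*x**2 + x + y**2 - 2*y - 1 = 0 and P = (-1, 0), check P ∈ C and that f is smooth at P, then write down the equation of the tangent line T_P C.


Tangent line at P: -3*x - 2*y - 3 = 0.

Step 1: f(-1, 0) = 0, so P lies on C.
Step 2: partial derivatives
  f_x(x, y) = 4*x + 1, f_y(x, y) = 2*y - 2.
  f_x(P) = -3, f_y(P) = -2 (gradient nonzero, so P is smooth).
Step 3: tangent line at P: -3·(x − -1) + -2·(y − 0) = 0.
Expanding: -3*x - 2*y - 3 = 0.


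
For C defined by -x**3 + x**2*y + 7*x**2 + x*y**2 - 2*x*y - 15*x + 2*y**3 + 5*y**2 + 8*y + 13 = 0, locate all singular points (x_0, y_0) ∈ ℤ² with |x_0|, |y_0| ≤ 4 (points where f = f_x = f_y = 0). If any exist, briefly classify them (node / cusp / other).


Singular points: {(2, -1)}; classification: cusp.

Compute partial derivatives:
  f_x = -3*x**2 + 2*x*y + 14*x + y**2 - 2*y - 15.
  f_y = x**2 + 2*x*y - 2*x + 6*y**2 + 10*y + 8.
Scan x_0 ∈ {−4, ..., 4}. For each x_0, f_y(x_0, y) is a polynomial in y; find its integer roots y ∈ {−4, ..., 4}, then test f_x and f at those candidates.
  x = -4: f_y(-4, y) = 6*y**2 + 2*y + 32; no integer root y with |y| ≤ 4.
  x = -3: f_y(-3, y) = 6*y**2 + 4*y + 23; no integer root y with |y| ≤ 4.
  x = -2: f_y(-2, y) = 6*y**2 + 6*y + 16; no integer root y with |y| ≤ 4.
  x = -1: f_y(-1, y) = 6*y**2 + 8*y + 11; no integer root y with |y| ≤ 4.
  x = 0: f_y(0, y) = 6*y**2 + 10*y + 8; no integer root y with |y| ≤ 4.
  x = 1: f_y(1, y) = 6*y**2 + 12*y + 7; no integer root y with |y| ≤ 4.
  x = 2: f_y(2, y) = 6*y**2 + 14*y + 8; vanishes at y ∈ {-1}. (2, -1): f_x = 0, f = 0 — SINGULAR.
  x = 3: f_y(3, y) = 6*y**2 + 16*y + 11; no integer root y with |y| ≤ 4.
  x = 4: f_y(4, y) = 6*y**2 + 18*y + 16; no integer root y with |y| ≤ 4.
Only singular point on the grid: (2, -1).
Classify: substitute x = 2 + u, y = -1 + v and expand: f = -u**3 + u**2*v + u*v**2 + 2*v**3 + v**2.
No constant or linear terms (consistent with a singular point). Quadratic part: v**2. Cubic part: -u**3 + u**2*v + u*v**2 + 2*v**3.
The quadratic part v**2 is a perfect square, so there is a single (double) tangent line v = 0, i.e. y = -1. Restricting the cubic part to that line (v = 0) leaves -u**3 ≠ 0, so f is not divisible by v and the branch is v² ≈ u**3 to lowest order — this is a cusp.
Classification: cusp.


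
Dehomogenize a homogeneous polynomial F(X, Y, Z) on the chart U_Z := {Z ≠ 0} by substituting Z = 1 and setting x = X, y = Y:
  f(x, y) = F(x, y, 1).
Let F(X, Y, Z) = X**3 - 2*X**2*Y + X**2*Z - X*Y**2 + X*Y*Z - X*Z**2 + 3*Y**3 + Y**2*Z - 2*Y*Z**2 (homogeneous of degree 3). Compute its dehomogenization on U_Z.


f(x, y) = x**3 - 2*x**2*y + x**2 - x*y**2 + x*y - x + 3*y**3 + y**2 - 2*y

On U_Z we set Z = 1. Each monomial c·X^i·Y^j·Z^k in F becomes c·x^i·y^j·1^k = c·x^i·y^j.
Substituting Z = 1: F(X, Y, 1) = x**3 - 2*x**2*y + x**2 - x*y**2 + x*y - x + 3*y**3 + y**2 - 2*y.
Note: deg(f) ≤ deg(F) = 3; strict inequality happens when F is divisible by Z (lost terms).


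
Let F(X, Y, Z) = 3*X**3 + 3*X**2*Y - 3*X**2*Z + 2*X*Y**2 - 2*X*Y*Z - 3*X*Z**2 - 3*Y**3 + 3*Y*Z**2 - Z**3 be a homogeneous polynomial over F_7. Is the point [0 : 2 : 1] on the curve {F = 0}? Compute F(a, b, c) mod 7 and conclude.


F(0,2,1) ≡ 2 (mod 7); P is NOT on the curve.

Evaluate F(0, 2, 1) term-by-term (mod 7).
  3*X**3 ↦ 3·0·1·1 = 0
  3*X**2*Y ↦ 3·0·2·1 = 0
  -3*X**2*Z ↦ -3·0·1·1 = 0
  2*X*Y**2 ↦ 2·0·4·1 = 0
  -2*X*Y*Z ↦ -2·0·2·1 = 0
  -3*X*Z**2 ↦ -3·0·1·1 = 0
  -3*Y**3 ↦ -3·1·8·1 = -24
  3*Y*Z**2 ↦ 3·1·2·1 = 6
  -Z**3 ↦ -1·1·1·1 = -1
Sum: F(0, 2, 1) = (0) + (0) + (0) + (0) + (0) + (0) + (-24) + (6) + (-1) = -19.
Reducing mod 7: -19 ≡ 2 (mod 7).
Since F(a, b, c) ≡ 2 ≠ 0 (mod 7), P does NOT lie on the curve.


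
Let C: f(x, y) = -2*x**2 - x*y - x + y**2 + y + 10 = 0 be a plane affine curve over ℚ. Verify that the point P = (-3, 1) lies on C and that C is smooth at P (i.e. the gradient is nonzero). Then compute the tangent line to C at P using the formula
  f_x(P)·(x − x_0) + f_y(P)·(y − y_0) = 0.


Tangent line at P: 10*x + 6*y + 24 = 0.

Step 1: f(-3, 1) = 0, so P lies on C.
Step 2: partial derivatives
  f_x(x, y) = -4*x - y - 1, f_y(x, y) = -x + 2*y + 1.
  f_x(P) = 10, f_y(P) = 6 (gradient nonzero, so P is smooth).
Step 3: tangent line at P: 10·(x − -3) + 6·(y − 1) = 0.
Expanding: 10*x + 6*y + 24 = 0.


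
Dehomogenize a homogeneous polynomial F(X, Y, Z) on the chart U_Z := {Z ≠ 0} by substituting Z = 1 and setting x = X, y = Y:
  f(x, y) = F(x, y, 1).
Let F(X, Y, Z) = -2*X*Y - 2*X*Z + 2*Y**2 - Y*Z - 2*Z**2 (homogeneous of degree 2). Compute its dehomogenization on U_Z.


f(x, y) = -2*x*y - 2*x + 2*y**2 - y - 2

On U_Z we set Z = 1. Each monomial c·X^i·Y^j·Z^k in F becomes c·x^i·y^j·1^k = c·x^i·y^j.
Substituting Z = 1: F(X, Y, 1) = -2*x*y - 2*x + 2*y**2 - y - 2.
Note: deg(f) ≤ deg(F) = 2; strict inequality happens when F is divisible by Z (lost terms).


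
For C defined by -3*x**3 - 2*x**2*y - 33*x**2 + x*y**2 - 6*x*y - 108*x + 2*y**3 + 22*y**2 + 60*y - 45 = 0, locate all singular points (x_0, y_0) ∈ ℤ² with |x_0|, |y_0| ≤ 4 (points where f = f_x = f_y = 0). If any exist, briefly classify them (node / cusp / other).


Singular points: {(-3, -3)}; classification: cusp.

Compute partial derivatives:
  f_x = -9*x**2 - 4*x*y - 66*x + y**2 - 6*y - 108.
  f_y = -2*x**2 + 2*x*y - 6*x + 6*y**2 + 44*y + 60.
Scan x_0 ∈ {−4, ..., 4}. For each x_0, f_y(x_0, y) is a polynomial in y; find its integer roots y ∈ {−4, ..., 4}, then test f_x and f at those candidates.
  x = -4: f_y(-4, y) = 6*y**2 + 36*y + 52; no integer root y with |y| ≤ 4.
  x = -3: f_y(-3, y) = 6*y**2 + 38*y + 60; vanishes at y ∈ {-3}. (-3, -3): f_x = 0, f = 0 — SINGULAR.
  x = -2: f_y(-2, y) = 6*y**2 + 40*y + 64; vanishes at y ∈ {-4}. (-2, -4): f_x = -4 ≠ 0.
  x = -1: f_y(-1, y) = 6*y**2 + 42*y + 64; no integer root y with |y| ≤ 4.
  x = 0: f_y(0, y) = 6*y**2 + 44*y + 60; no integer root y with |y| ≤ 4.
  x = 1: f_y(1, y) = 6*y**2 + 46*y + 52; no integer root y with |y| ≤ 4.
  x = 2: f_y(2, y) = 6*y**2 + 48*y + 40; no integer root y with |y| ≤ 4.
  x = 3: f_y(3, y) = 6*y**2 + 50*y + 24; no integer root y with |y| ≤ 4.
  x = 4: f_y(4, y) = 6*y**2 + 52*y + 4; no integer root y with |y| ≤ 4.
Only singular point on the grid: (-3, -3).
Classify: substitute x = -3 + u, y = -3 + v and expand: f = -3*u**3 - 2*u**2*v + u*v**2 + 2*v**3 + v**2.
No constant or linear terms (consistent with a singular point). Quadratic part: v**2. Cubic part: -3*u**3 - 2*u**2*v + u*v**2 + 2*v**3.
The quadratic part v**2 is a perfect square, so there is a single (double) tangent line v = 0, i.e. y = -3. Restricting the cubic part to that line (v = 0) leaves -3*u**3 ≠ 0, so f is not divisible by v and the branch is v² ≈ 3*u**3 to lowest order — this is a cusp.
Classification: cusp.


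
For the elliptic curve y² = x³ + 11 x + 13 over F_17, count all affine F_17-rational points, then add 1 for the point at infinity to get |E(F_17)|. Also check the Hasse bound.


Affine points = {(0, 8), (0, 9), (1, 5), (1, 12), (2, 3), (2, 14), (4, 6), (4, 11), (7, 5), (7, 12), (8, 1), (8, 16), (9, 5), (9, 12), (10, 1), (10, 16), (14, 2), (14, 15), (15, 0), (16, 1), (16, 16)}; affine count = 21; |E(F_17)| = 22.

Discriminant check: Δ ∝ 4a³ + 27b² = 4·11³ + 27·13² = 4·1331 + 27·169 ≡ 10 (mod 17). Nonzero ⇒ E is nonsingular.
For each x ∈ F_17, compute rhs = x³ + 11·x + 13 mod 17, then count y ∈ F_17 with y² ≡ rhs.
  x = 0: rhs = 13, matching y values: 8, 9 (2 points).
  x = 1: rhs = 8, matching y values: 5, 12 (2 points).
  x = 2: rhs = 9, matching y values: 3, 14 (2 points).
  x = 3: rhs = 5, matching y values: none (0 points).
  x = 4: rhs = 2, matching y values: 6, 11 (2 points).
  x = 5: rhs = 6, matching y values: none (0 points).
  x = 6: rhs = 6, matching y values: none (0 points).
  x = 7: rhs = 8, matching y values: 5, 12 (2 points).
  x = 8: rhs = 1, matching y values: 1, 16 (2 points).
  x = 9: rhs = 8, matching y values: 5, 12 (2 points).
  x = 10: rhs = 1, matching y values: 1, 16 (2 points).
  x = 11: rhs = 3, matching y values: none (0 points).
  x = 12: rhs = 3, matching y values: none (0 points).
  x = 13: rhs = 7, matching y values: none (0 points).
  x = 14: rhs = 4, matching y values: 2, 15 (2 points).
  x = 15: rhs = 0, matching y values: 0 (1 points).
  x = 16: rhs = 1, matching y values: 1, 16 (2 points).
Total affine count: 21.
Full point count |E(F_17)| = 21 + 1 = 22.
Hasse bound: |22 − (17+1)| = |4| = 4 ≤ 2√17 ≈ 8.2462 ✓.


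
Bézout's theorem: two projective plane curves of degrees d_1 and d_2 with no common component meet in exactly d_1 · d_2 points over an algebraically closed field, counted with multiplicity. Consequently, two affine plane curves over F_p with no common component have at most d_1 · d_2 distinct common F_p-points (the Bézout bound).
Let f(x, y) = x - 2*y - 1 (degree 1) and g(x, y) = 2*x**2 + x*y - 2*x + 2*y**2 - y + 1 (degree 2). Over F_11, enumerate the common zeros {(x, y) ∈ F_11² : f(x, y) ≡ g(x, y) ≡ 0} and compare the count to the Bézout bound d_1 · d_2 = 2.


Common zeros: {(7, 3), (9, 4)}; count = 2; Bézout bound = 2.

deg(f) = 1, deg(g) = 2, so Bézout bound = 2.
Scan x ∈ F_11. For each x, list the y ∈ F_11 with f(x, y) ≡ 0 and those with g(x, y) ≡ 0 (mod 11); the common zeros in that column are the intersection.
  x = 0: f ≡ 0 at y ∈ {5}; g ≡ 0 at y ∈ {8, 9}; common: ∅.
  x = 1: f ≡ 0 at y ∈ {0}; g ≡ 0 at y ∈ {4, 7}; common: ∅.
  x = 2: f ≡ 0 at y ∈ {6}; g ≡ 0 at y ∈ {7, 9}; common: ∅.
  x = 3: f ≡ 0 at y ∈ {1}; g ≡ 0 at y ∈ ∅; common: ∅.
  x = 4: f ≡ 0 at y ∈ {7}; g ≡ 0 at y ∈ ∅; common: ∅.
  x = 5: f ≡ 0 at y ∈ {2}; g ≡ 0 at y ∈ ∅; common: ∅.
  x = 6: f ≡ 0 at y ∈ {8}; g ≡ 0 at y ∈ ∅; common: ∅.
  x = 7: f ≡ 0 at y ∈ {3}; g ≡ 0 at y ∈ {3, 5}; common: {3}.
  x = 8: f ≡ 0 at y ∈ {9}; g ≡ 0 at y ∈ {5, 8}; common: ∅.
  x = 9: f ≡ 0 at y ∈ {4}; g ≡ 0 at y ∈ {3, 4}; common: {4}.
  x = 10: f ≡ 0 at y ∈ {10}; g ≡ 0 at y ∈ ∅; common: ∅.
Collecting: common zeros = {(7, 3), (9, 4)}, so the count is 2.
Comparison with the Bézout bound: 2 ≤ 2 = deg(f)·deg(g), as expected for curves with no common component (the bound is attained).


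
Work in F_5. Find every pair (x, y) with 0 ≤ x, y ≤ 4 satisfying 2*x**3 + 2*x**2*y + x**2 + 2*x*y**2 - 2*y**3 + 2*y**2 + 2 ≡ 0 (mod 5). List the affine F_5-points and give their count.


Affine F_5-points: {(1, 0), (3, 0)}; count = 2.

For each of the 25 pairs (x, y) ∈ F_5², evaluate f(x, y) mod 5. Record the zeros.
  x = 0: [0↦2, 1↦2, 2↦4, 3↦1, 4↦1]  zeros at y ∈ ∅
  x = 1: [0↦0, 1↦4, 2↦4, 3↦3, 4↦4]  zeros at y ∈ {0}
  x = 2: [0↦2, 1↦4, 2↦1, 3↦1, 4↦2]  zeros at y ∈ ∅
  x = 3: [0↦0, 1↦4, 2↦2, 3↦2, 4↦2]  zeros at y ∈ {0}
  x = 4: [0↦1, 1↦1, 2↦4, 3↦3, 4↦1]  zeros at y ∈ ∅
Collecting zeros: affine points = {(1, 0), (3, 0)}.
Total count |C(F_5)_aff| = 2.


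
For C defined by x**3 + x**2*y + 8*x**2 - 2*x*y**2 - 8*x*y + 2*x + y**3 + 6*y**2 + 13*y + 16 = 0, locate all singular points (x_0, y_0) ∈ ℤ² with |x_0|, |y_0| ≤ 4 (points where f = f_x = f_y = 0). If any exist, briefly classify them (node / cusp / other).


Singular points: {(-2, -3)}; classification: node.

Compute partial derivatives:
  f_x = 3*x**2 + 2*x*y + 16*x - 2*y**2 - 8*y + 2.
  f_y = x**2 - 4*x*y - 8*x + 3*y**2 + 12*y + 13.
Scan x_0 ∈ {−4, ..., 4}. For each x_0, f_y(x_0, y) is a polynomial in y; find its integer roots y ∈ {−4, ..., 4}, then test f_x and f at those candidates.
  x = -4: f_y(-4, y) = 3*y**2 + 28*y + 61; no integer root y with |y| ≤ 4.
  x = -3: f_y(-3, y) = 3*y**2 + 24*y + 46; no integer root y with |y| ≤ 4.
  x = -2: f_y(-2, y) = 3*y**2 + 20*y + 33; vanishes at y ∈ {-3}. (-2, -3): f_x = 0, f = 0 — SINGULAR.
  x = -1: f_y(-1, y) = 3*y**2 + 16*y + 22; no integer root y with |y| ≤ 4.
  x = 0: f_y(0, y) = 3*y**2 + 12*y + 13; no integer root y with |y| ≤ 4.
  x = 1: f_y(1, y) = 3*y**2 + 8*y + 6; no integer root y with |y| ≤ 4.
  x = 2: f_y(2, y) = 3*y**2 + 4*y + 1; vanishes at y ∈ {-1}. (2, -1): f_x = 48 ≠ 0.
  x = 3: f_y(3, y) = 3*y**2 - 2; no integer root y with |y| ≤ 4.
  x = 4: f_y(4, y) = 3*y**2 - 4*y - 3; no integer root y with |y| ≤ 4.
Only singular point on the grid: (-2, -3).
Classify: substitute x = -2 + u, y = -3 + v and expand: f = u**3 + u**2*v - u**2 - 2*u*v**2 + v**3 + v**2.
No constant or linear terms (consistent with a singular point). Quadratic part: -u**2 + v**2. Cubic part: u**3 + u**2*v - 2*u*v**2 + v**3.
The quadratic part v**2 - u**2 = (v − u)(v + u) splits into two distinct linear factors, so there are two distinct tangent lines y − -3 = ±(x − -2) — this is a node (ordinary double point).
Classification: node.


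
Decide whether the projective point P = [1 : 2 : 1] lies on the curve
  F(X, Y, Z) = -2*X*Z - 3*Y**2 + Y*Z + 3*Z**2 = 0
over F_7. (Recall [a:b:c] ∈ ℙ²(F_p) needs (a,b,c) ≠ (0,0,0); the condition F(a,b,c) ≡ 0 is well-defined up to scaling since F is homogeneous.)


F(1,2,1) ≡ 5 (mod 7); P is NOT on the curve.

Evaluate F(1, 2, 1) term-by-term (mod 7).
  -2*X*Z ↦ -2·1·1·1 = -2
  -3*Y**2 ↦ -3·1·4·1 = -12
  Y*Z ↦ 1·1·2·1 = 2
  3*Z**2 ↦ 3·1·1·1 = 3
Sum: F(1, 2, 1) = (-2) + (-12) + (2) + (3) = -9.
Reducing mod 7: -9 ≡ 5 (mod 7).
Since F(a, b, c) ≡ 5 ≠ 0 (mod 7), P does NOT lie on the curve.


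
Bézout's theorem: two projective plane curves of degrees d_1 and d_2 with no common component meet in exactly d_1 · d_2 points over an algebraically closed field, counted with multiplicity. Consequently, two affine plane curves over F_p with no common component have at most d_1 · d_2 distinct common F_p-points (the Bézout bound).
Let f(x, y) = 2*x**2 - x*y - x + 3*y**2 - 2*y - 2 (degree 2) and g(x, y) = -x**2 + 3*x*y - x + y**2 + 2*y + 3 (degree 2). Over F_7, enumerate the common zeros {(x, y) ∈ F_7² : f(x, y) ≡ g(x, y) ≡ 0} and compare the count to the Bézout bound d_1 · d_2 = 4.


Common zeros: ∅; count = 0; Bézout bound = 4.

deg(f) = 2, deg(g) = 2, so Bézout bound = 4.
Scan x ∈ F_7. For each x, list the y ∈ F_7 with f(x, y) ≡ 0 and those with g(x, y) ≡ 0 (mod 7); the common zeros in that column are the intersection.
  x = 0: f ≡ 0 at y ∈ {5}; g ≡ 0 at y ∈ ∅; common: ∅.
  x = 1: f ≡ 0 at y ∈ {4}; g ≡ 0 at y ∈ {1}; common: ∅.
  x = 2: f ≡ 0 at y ∈ ∅; g ≡ 0 at y ∈ ∅; common: ∅.
  x = 3: f ≡ 0 at y ∈ {5, 6}; g ≡ 0 at y ∈ ∅; common: ∅.
  x = 4: f ≡ 0 at y ∈ {3, 6}; g ≡ 0 at y ∈ ∅; common: ∅.
  x = 5: f ≡ 0 at y ∈ {3, 4}; g ≡ 0 at y ∈ ∅; common: ∅.
  x = 6: f ≡ 0 at y ∈ ∅; g ≡ 0 at y ∈ ∅; common: ∅.
Collecting: common zeros = ∅, so the count is 0.
Comparison with the Bézout bound: 0 ≤ 4 = deg(f)·deg(g), as expected for curves with no common component (the affine F_7-count falls short of the bound because intersections may lie at infinity, over extension fields, or carry multiplicity).


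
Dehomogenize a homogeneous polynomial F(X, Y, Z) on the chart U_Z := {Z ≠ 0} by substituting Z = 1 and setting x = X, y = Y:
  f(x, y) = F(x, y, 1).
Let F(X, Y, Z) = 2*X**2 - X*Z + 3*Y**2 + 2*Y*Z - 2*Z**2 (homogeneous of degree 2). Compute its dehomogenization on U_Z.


f(x, y) = 2*x**2 - x + 3*y**2 + 2*y - 2

On U_Z we set Z = 1. Each monomial c·X^i·Y^j·Z^k in F becomes c·x^i·y^j·1^k = c·x^i·y^j.
Substituting Z = 1: F(X, Y, 1) = 2*x**2 - x + 3*y**2 + 2*y - 2.
Note: deg(f) ≤ deg(F) = 2; strict inequality happens when F is divisible by Z (lost terms).


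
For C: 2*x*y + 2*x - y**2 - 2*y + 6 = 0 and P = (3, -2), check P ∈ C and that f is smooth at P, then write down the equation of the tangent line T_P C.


Tangent line at P: -2*x + 8*y + 22 = 0.

Step 1: f(3, -2) = 0, so P lies on C.
Step 2: partial derivatives
  f_x(x, y) = 2*y + 2, f_y(x, y) = 2*x - 2*y - 2.
  f_x(P) = -2, f_y(P) = 8 (gradient nonzero, so P is smooth).
Step 3: tangent line at P: -2·(x − 3) + 8·(y − -2) = 0.
Expanding: -2*x + 8*y + 22 = 0.


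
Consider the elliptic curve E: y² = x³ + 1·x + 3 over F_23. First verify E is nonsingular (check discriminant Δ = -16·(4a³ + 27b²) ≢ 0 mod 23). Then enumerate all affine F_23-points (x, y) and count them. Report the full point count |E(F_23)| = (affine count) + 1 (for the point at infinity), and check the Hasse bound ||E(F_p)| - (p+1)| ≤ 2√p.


Affine points = {(0, 7), (0, 16), (2, 6), (2, 17), (4, 5), (4, 18), (5, 8), (5, 15), (6, 8), (6, 15), (7, 10), (7, 13), (10, 1), (10, 22), (12, 8), (12, 15), (14, 1), (14, 22), (15, 9), (15, 14), (19, 2), (19, 21), (21, 4), (21, 19), (22, 1), (22, 22)}; affine count = 26; |E(F_23)| = 27.

Discriminant check: Δ ∝ 4a³ + 27b² = 4·1³ + 27·3² = 4·1 + 27·9 ≡ 17 (mod 23). Nonzero ⇒ E is nonsingular.
For each x ∈ F_23, compute rhs = x³ + 1·x + 3 mod 23, then count y ∈ F_23 with y² ≡ rhs.
  x = 0: rhs = 3, matching y values: 7, 16 (2 points).
  x = 1: rhs = 5, matching y values: none (0 points).
  x = 2: rhs = 13, matching y values: 6, 17 (2 points).
  x = 3: rhs = 10, matching y values: none (0 points).
  x = 4: rhs = 2, matching y values: 5, 18 (2 points).
  x = 5: rhs = 18, matching y values: 8, 15 (2 points).
  x = 6: rhs = 18, matching y values: 8, 15 (2 points).
  x = 7: rhs = 8, matching y values: 10, 13 (2 points).
  x = 8: rhs = 17, matching y values: none (0 points).
  x = 9: rhs = 5, matching y values: none (0 points).
  x = 10: rhs = 1, matching y values: 1, 22 (2 points).
  x = 11: rhs = 11, matching y values: none (0 points).
  x = 12: rhs = 18, matching y values: 8, 15 (2 points).
  x = 13: rhs = 5, matching y values: none (0 points).
  x = 14: rhs = 1, matching y values: 1, 22 (2 points).
  x = 15: rhs = 12, matching y values: 9, 14 (2 points).
  x = 16: rhs = 21, matching y values: none (0 points).
  x = 17: rhs = 11, matching y values: none (0 points).
  x = 18: rhs = 11, matching y values: none (0 points).
  x = 19: rhs = 4, matching y values: 2, 21 (2 points).
  x = 20: rhs = 19, matching y values: none (0 points).
  x = 21: rhs = 16, matching y values: 4, 19 (2 points).
  x = 22: rhs = 1, matching y values: 1, 22 (2 points).
Total affine count: 26.
Full point count |E(F_23)| = 26 + 1 = 27.
Hasse bound: |27 − (23+1)| = |3| = 3 ≤ 2√23 ≈ 9.5917 ✓.


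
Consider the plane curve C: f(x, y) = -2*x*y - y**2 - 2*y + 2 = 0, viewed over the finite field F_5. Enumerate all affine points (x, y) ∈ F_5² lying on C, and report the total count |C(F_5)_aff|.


Affine F_5-points: {(1, 2), (1, 4), (2, 1), (2, 3)}; count = 4.

For each of the 25 pairs (x, y) ∈ F_5², evaluate f(x, y) mod 5. Record the zeros.
  x = 0: [0↦2, 1↦4, 2↦4, 3↦2, 4↦3]  zeros at y ∈ ∅
  x = 1: [0↦2, 1↦2, 2↦0, 3↦1, 4↦0]  zeros at y ∈ {2, 4}
  x = 2: [0↦2, 1↦0, 2↦1, 3↦0, 4↦2]  zeros at y ∈ {1, 3}
  x = 3: [0↦2, 1↦3, 2↦2, 3↦4, 4↦4]  zeros at y ∈ ∅
  x = 4: [0↦2, 1↦1, 2↦3, 3↦3, 4↦1]  zeros at y ∈ ∅
Collecting zeros: affine points = {(1, 2), (1, 4), (2, 1), (2, 3)}.
Total count |C(F_5)_aff| = 4.


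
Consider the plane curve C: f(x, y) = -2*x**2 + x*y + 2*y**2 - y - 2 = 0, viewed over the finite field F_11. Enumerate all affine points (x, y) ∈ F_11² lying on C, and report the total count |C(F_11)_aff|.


Affine F_11-points: {(2, 2), (2, 3), (5, 3), (5, 6), (6, 4), (6, 10), (7, 4), (8, 1), (9, 1), (9, 6), (10, 2), (10, 10)}; count = 12.

For each of the 121 pairs (x, y) ∈ F_11², evaluate f(x, y) mod 11. Record the zeros.
  x = 0: [0↦9, 1↦10, 2↦4, 3↦2, 4↦4, 5↦10, 6↦9, 7↦1, 8↦8, 9↦8, 10↦1]  zeros at y ∈ ∅
  x = 1: [0↦7, 1↦9, 2↦4, 3↦3, 4↦6, 5↦2, 6↦2, 7↦6, 8↦3, 9↦4, 10↦9]  zeros at y ∈ ∅
  x = 2: [0↦1, 1↦4, 2↦0, 3↦0, 4↦4, 5↦1, 6↦2, 7↦7, 8↦5, 9↦7, 10↦2]  zeros at y ∈ {2, 3}
  x = 3: [0↦2, 1↦6, 2↦3, 3↦4, 4↦9, 5↦7, 6↦9, 7↦4, 8↦3, 9↦6, 10↦2]  zeros at y ∈ ∅
  x = 4: [0↦10, 1↦4, 2↦2, 3↦4, 4↦10, 5↦9, 6↦1, 7↦8, 8↦8, 9↦1, 10↦9]  zeros at y ∈ ∅
  x = 5: [0↦3, 1↦9, 2↦8, 3↦0, 4↦7, 5↦7, 6↦0, 7↦8, 8↦9, 9↦3, 10↦1]  zeros at y ∈ {3, 6}
  x = 6: [0↦3, 1↦10, 2↦10, 3↦3, 4↦0, 5↦1, 6↦6, 7↦4, 8↦6, 9↦1, 10↦0]  zeros at y ∈ {4, 10}
  x = 7: [0↦10, 1↦7, 2↦8, 3↦2, 4↦0, 5↦2, 6↦8, 7↦7, 8↦10, 9↦6, 10↦6]  zeros at y ∈ {4}
  x = 8: [0↦2, 1↦0, 2↦2, 3↦8, 4↦7, 5↦10, 6↦6, 7↦6, 8↦10, 9↦7, 10↦8]  zeros at y ∈ {1}
  x = 9: [0↦1, 1↦0, 2↦3, 3↦10, 4↦10, 5↦3, 6↦0, 7↦1, 8↦6, 9↦4, 10↦6]  zeros at y ∈ {1, 6}
  x = 10: [0↦7, 1↦7, 2↦0, 3↦8, 4↦9, 5↦3, 6↦1, 7↦3, 8↦9, 9↦8, 10↦0]  zeros at y ∈ {2, 10}
Collecting zeros: affine points = {(2, 2), (2, 3), (5, 3), (5, 6), (6, 4), (6, 10), (7, 4), (8, 1), (9, 1), (9, 6), (10, 2), (10, 10)}.
Total count |C(F_11)_aff| = 12.


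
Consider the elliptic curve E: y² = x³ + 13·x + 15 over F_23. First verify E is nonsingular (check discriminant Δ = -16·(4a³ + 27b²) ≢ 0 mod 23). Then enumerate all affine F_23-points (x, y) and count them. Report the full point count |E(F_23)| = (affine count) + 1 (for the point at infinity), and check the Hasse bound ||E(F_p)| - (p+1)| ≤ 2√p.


Affine points = {(1, 11), (1, 12), (2, 7), (2, 16), (3, 9), (3, 14), (4, 4), (4, 19), (7, 9), (7, 14), (10, 8), (10, 15), (12, 6), (12, 17), (13, 9), (13, 14), (16, 8), (16, 15), (18, 3), (18, 20), (20, 8), (20, 15), (21, 2), (21, 21), (22, 1), (22, 22)}; affine count = 26; |E(F_23)| = 27.

Discriminant check: Δ ∝ 4a³ + 27b² = 4·13³ + 27·15² = 4·2197 + 27·225 ≡ 5 (mod 23). Nonzero ⇒ E is nonsingular.
For each x ∈ F_23, compute rhs = x³ + 13·x + 15 mod 23, then count y ∈ F_23 with y² ≡ rhs.
  x = 0: rhs = 15, matching y values: none (0 points).
  x = 1: rhs = 6, matching y values: 11, 12 (2 points).
  x = 2: rhs = 3, matching y values: 7, 16 (2 points).
  x = 3: rhs = 12, matching y values: 9, 14 (2 points).
  x = 4: rhs = 16, matching y values: 4, 19 (2 points).
  x = 5: rhs = 21, matching y values: none (0 points).
  x = 6: rhs = 10, matching y values: none (0 points).
  x = 7: rhs = 12, matching y values: 9, 14 (2 points).
  x = 8: rhs = 10, matching y values: none (0 points).
  x = 9: rhs = 10, matching y values: none (0 points).
  x = 10: rhs = 18, matching y values: 8, 15 (2 points).
  x = 11: rhs = 17, matching y values: none (0 points).
  x = 12: rhs = 13, matching y values: 6, 17 (2 points).
  x = 13: rhs = 12, matching y values: 9, 14 (2 points).
  x = 14: rhs = 20, matching y values: none (0 points).
  x = 15: rhs = 20, matching y values: none (0 points).
  x = 16: rhs = 18, matching y values: 8, 15 (2 points).
  x = 17: rhs = 20, matching y values: none (0 points).
  x = 18: rhs = 9, matching y values: 3, 20 (2 points).
  x = 19: rhs = 14, matching y values: none (0 points).
  x = 20: rhs = 18, matching y values: 8, 15 (2 points).
  x = 21: rhs = 4, matching y values: 2, 21 (2 points).
  x = 22: rhs = 1, matching y values: 1, 22 (2 points).
Total affine count: 26.
Full point count |E(F_23)| = 26 + 1 = 27.
Hasse bound: |27 − (23+1)| = |3| = 3 ≤ 2√23 ≈ 9.5917 ✓.


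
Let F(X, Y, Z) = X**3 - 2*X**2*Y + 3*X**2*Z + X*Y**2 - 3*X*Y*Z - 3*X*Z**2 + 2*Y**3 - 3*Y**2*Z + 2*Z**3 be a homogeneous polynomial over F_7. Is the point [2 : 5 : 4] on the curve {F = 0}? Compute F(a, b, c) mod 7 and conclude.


F(2,5,4) ≡ 5 (mod 7); P is NOT on the curve.

Evaluate F(2, 5, 4) term-by-term (mod 7).
  X**3 ↦ 1·8·1·1 = 8
  -2*X**2*Y ↦ -2·4·5·1 = -40
  3*X**2*Z ↦ 3·4·1·4 = 48
  X*Y**2 ↦ 1·2·25·1 = 50
  -3*X*Y*Z ↦ -3·2·5·4 = -120
  -3*X*Z**2 ↦ -3·2·1·16 = -96
  2*Y**3 ↦ 2·1·125·1 = 250
  -3*Y**2*Z ↦ -3·1·25·4 = -300
  2*Z**3 ↦ 2·1·1·64 = 128
Sum: F(2, 5, 4) = (8) + (-40) + (48) + (50) + (-120) + (-96) + (250) + (-300) + (128) = -72.
Reducing mod 7: -72 ≡ 5 (mod 7).
Since F(a, b, c) ≡ 5 ≠ 0 (mod 7), P does NOT lie on the curve.


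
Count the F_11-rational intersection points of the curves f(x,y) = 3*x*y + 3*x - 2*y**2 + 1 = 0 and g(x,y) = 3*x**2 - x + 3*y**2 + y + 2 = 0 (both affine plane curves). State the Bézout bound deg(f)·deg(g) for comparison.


Common zeros: ∅; count = 0; Bézout bound = 4.

deg(f) = 2, deg(g) = 2, so Bézout bound = 4.
Scan x ∈ F_11. For each x, list the y ∈ F_11 with f(x, y) ≡ 0 and those with g(x, y) ≡ 0 (mod 11); the common zeros in that column are the intersection.
  x = 0: f ≡ 0 at y ∈ ∅; g ≡ 0 at y ∈ ∅; common: ∅.
  x = 1: f ≡ 0 at y ∈ ∅; g ≡ 0 at y ∈ ∅; common: ∅.
  x = 2: f ≡ 0 at y ∈ {1, 2}; g ≡ 0 at y ∈ {9}; common: ∅.
  x = 3: f ≡ 0 at y ∈ ∅; g ≡ 0 at y ∈ ∅; common: ∅.
  x = 4: f ≡ 0 at y ∈ ∅; g ≡ 0 at y ∈ ∅; common: ∅.
  x = 5: f ≡ 0 at y ∈ {4, 9}; g ≡ 0 at y ∈ ∅; common: ∅.
  x = 6: f ≡ 0 at y ∈ {3, 6}; g ≡ 0 at y ∈ ∅; common: ∅.
  x = 7: f ≡ 0 at y ∈ {0, 5}; g ≡ 0 at y ∈ ∅; common: ∅.
  x = 8: f ≡ 0 at y ∈ ∅; g ≡ 0 at y ∈ ∅; common: ∅.
  x = 9: f ≡ 0 at y ∈ ∅; g ≡ 0 at y ∈ ∅; common: ∅.
  x = 10: f ≡ 0 at y ∈ {7, 8}; g ≡ 0 at y ∈ ∅; common: ∅.
Collecting: common zeros = ∅, so the count is 0.
Comparison with the Bézout bound: 0 ≤ 4 = deg(f)·deg(g), as expected for curves with no common component (the affine F_11-count falls short of the bound because intersections may lie at infinity, over extension fields, or carry multiplicity).


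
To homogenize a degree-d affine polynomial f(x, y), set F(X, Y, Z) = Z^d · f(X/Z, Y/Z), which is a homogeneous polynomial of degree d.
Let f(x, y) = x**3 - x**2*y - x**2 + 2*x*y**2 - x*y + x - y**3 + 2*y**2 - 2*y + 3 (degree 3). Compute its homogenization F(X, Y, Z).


F(X, Y, Z) = X**3 - X**2*Y - X**2*Z + 2*X*Y**2 - X*Y*Z + X*Z**2 - Y**3 + 2*Y**2*Z - 2*Y*Z**2 + 3*Z**3

deg(f) = 3.
Substitute x = X/Z, y = Y/Z into f, then multiply by Z^3.
  monomial 1·x^3·y^0 ↦ 1·X^3·Y^0·Z^0.
  monomial -1·x^2·y^1 ↦ -1·X^2·Y^1·Z^0.
  monomial -1·x^2·y^0 ↦ -1·X^2·Y^0·Z^1.
  monomial 2·x^1·y^2 ↦ 2·X^1·Y^2·Z^0.
  monomial -1·x^1·y^1 ↦ -1·X^1·Y^1·Z^1.
  monomial 1·x^1·y^0 ↦ 1·X^1·Y^0·Z^2.
  monomial -1·x^0·y^3 ↦ -1·X^0·Y^3·Z^0.
  monomial 2·x^0·y^2 ↦ 2·X^0·Y^2·Z^1.
  monomial -2·x^0·y^1 ↦ -2·X^0·Y^1·Z^2.
  monomial 3·x^0·y^0 ↦ 3·X^0·Y^0·Z^3.
Collecting: F(X, Y, Z) = X**3 - X**2*Y - X**2*Z + 2*X*Y**2 - X*Y*Z + X*Z**2 - Y**3 + 2*Y**2*Z - 2*Y*Z**2 + 3*Z**3.


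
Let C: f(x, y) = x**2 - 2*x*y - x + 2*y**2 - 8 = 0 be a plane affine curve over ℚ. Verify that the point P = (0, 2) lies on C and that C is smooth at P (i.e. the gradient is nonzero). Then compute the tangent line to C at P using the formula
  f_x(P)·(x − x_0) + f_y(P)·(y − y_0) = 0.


Tangent line at P: -5*x + 8*y - 16 = 0.

Step 1: f(0, 2) = 0, so P lies on C.
Step 2: partial derivatives
  f_x(x, y) = 2*x - 2*y - 1, f_y(x, y) = -2*x + 4*y.
  f_x(P) = -5, f_y(P) = 8 (gradient nonzero, so P is smooth).
Step 3: tangent line at P: -5·(x − 0) + 8·(y − 2) = 0.
Expanding: -5*x + 8*y - 16 = 0.


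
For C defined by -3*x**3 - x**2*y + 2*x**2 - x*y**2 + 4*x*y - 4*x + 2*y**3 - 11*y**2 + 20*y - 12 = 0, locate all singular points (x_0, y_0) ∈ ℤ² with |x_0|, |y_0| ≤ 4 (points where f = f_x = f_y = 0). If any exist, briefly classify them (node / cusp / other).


Singular points: {(0, 2)}; classification: cusp.

Compute partial derivatives:
  f_x = -9*x**2 - 2*x*y + 4*x - y**2 + 4*y - 4.
  f_y = -x**2 - 2*x*y + 4*x + 6*y**2 - 22*y + 20.
Scan x_0 ∈ {−4, ..., 4}. For each x_0, f_y(x_0, y) is a polynomial in y; find its integer roots y ∈ {−4, ..., 4}, then test f_x and f at those candidates.
  x = -4: f_y(-4, y) = 6*y**2 - 14*y - 12; vanishes at y ∈ {3}. (-4, 3): f_x = -137 ≠ 0.
  x = -3: f_y(-3, y) = 6*y**2 - 16*y - 1; no integer root y with |y| ≤ 4.
  x = -2: f_y(-2, y) = 6*y**2 - 18*y + 8; no integer root y with |y| ≤ 4.
  x = -1: f_y(-1, y) = 6*y**2 - 20*y + 15; no integer root y with |y| ≤ 4.
  x = 0: f_y(0, y) = 6*y**2 - 22*y + 20; vanishes at y ∈ {2}. (0, 2): f_x = 0, f = 0 — SINGULAR.
  x = 1: f_y(1, y) = 6*y**2 - 24*y + 23; no integer root y with |y| ≤ 4.
  x = 2: f_y(2, y) = 6*y**2 - 26*y + 24; vanishes at y ∈ {3}. (2, 3): f_x = -41 ≠ 0.
  x = 3: f_y(3, y) = 6*y**2 - 28*y + 23; no integer root y with |y| ≤ 4.
  x = 4: f_y(4, y) = 6*y**2 - 30*y + 20; no integer root y with |y| ≤ 4.
Only singular point on the grid: (0, 2).
Classify: substitute x = 0 + u, y = 2 + v and expand: f = -3*u**3 - u**2*v - u*v**2 + 2*v**3 + v**2.
No constant or linear terms (consistent with a singular point). Quadratic part: v**2. Cubic part: -3*u**3 - u**2*v - u*v**2 + 2*v**3.
The quadratic part v**2 is a perfect square, so there is a single (double) tangent line v = 0, i.e. y = 2. Restricting the cubic part to that line (v = 0) leaves -3*u**3 ≠ 0, so f is not divisible by v and the branch is v² ≈ 3*u**3 to lowest order — this is a cusp.
Classification: cusp.
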